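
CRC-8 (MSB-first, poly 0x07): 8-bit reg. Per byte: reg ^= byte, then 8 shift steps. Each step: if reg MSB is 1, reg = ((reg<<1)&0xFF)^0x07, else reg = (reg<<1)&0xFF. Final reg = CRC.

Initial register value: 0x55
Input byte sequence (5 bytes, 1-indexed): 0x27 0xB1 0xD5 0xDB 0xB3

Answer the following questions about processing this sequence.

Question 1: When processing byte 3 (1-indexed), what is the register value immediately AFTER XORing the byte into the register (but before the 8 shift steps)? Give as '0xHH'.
Answer: 0x43

Derivation:
Register before byte 3: 0x96
Byte 3: 0xD5
0x96 XOR 0xD5 = 0x43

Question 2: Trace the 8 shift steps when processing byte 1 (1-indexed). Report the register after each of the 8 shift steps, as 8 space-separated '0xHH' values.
Register before byte 1: 0x55
After XOR with byte 0x27: 0x72

Answer: 0xE4 0xCF 0x99 0x35 0x6A 0xD4 0xAF 0x59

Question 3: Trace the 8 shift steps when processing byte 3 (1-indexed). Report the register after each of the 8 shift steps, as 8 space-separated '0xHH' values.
Answer: 0x86 0x0B 0x16 0x2C 0x58 0xB0 0x67 0xCE

Derivation:
After byte 1 (0x27): reg=0x59
After byte 2 (0xB1): reg=0x96
Register before byte 3: 0x96
After XOR with byte 0xD5: 0x43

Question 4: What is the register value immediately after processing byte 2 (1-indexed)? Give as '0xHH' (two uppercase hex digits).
After byte 1 (0x27): reg=0x59
After byte 2 (0xB1): reg=0x96

Answer: 0x96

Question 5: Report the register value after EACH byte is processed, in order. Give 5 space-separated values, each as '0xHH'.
0x59 0x96 0xCE 0x6B 0x06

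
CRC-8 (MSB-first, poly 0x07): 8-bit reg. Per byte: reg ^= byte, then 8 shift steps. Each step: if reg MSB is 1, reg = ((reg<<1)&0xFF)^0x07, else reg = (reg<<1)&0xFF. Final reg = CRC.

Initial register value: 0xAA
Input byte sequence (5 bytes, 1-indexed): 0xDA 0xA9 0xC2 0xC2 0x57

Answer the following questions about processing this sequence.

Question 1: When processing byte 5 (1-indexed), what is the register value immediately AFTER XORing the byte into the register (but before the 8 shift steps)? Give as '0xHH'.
Register before byte 5: 0xC7
Byte 5: 0x57
0xC7 XOR 0x57 = 0x90

Answer: 0x90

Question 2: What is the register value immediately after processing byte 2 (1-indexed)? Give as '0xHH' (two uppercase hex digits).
After byte 1 (0xDA): reg=0x57
After byte 2 (0xA9): reg=0xF4

Answer: 0xF4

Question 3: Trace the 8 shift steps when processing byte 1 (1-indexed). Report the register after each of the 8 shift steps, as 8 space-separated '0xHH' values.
Register before byte 1: 0xAA
After XOR with byte 0xDA: 0x70

Answer: 0xE0 0xC7 0x89 0x15 0x2A 0x54 0xA8 0x57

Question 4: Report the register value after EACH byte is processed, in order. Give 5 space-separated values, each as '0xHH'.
0x57 0xF4 0x82 0xC7 0xF9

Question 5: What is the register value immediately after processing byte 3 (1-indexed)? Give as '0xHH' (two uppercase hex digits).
Answer: 0x82

Derivation:
After byte 1 (0xDA): reg=0x57
After byte 2 (0xA9): reg=0xF4
After byte 3 (0xC2): reg=0x82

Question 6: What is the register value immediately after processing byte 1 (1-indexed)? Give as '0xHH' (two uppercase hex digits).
After byte 1 (0xDA): reg=0x57

Answer: 0x57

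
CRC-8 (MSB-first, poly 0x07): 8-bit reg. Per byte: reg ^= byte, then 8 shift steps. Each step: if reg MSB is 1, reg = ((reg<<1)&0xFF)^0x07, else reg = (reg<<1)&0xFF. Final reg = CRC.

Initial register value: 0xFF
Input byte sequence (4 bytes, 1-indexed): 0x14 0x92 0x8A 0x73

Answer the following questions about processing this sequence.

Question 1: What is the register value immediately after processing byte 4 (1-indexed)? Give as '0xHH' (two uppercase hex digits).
Answer: 0xFB

Derivation:
After byte 1 (0x14): reg=0x9F
After byte 2 (0x92): reg=0x23
After byte 3 (0x8A): reg=0x56
After byte 4 (0x73): reg=0xFB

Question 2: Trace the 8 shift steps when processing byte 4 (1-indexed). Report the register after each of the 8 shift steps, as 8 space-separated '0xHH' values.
After byte 1 (0x14): reg=0x9F
After byte 2 (0x92): reg=0x23
After byte 3 (0x8A): reg=0x56
Register before byte 4: 0x56
After XOR with byte 0x73: 0x25

Answer: 0x4A 0x94 0x2F 0x5E 0xBC 0x7F 0xFE 0xFB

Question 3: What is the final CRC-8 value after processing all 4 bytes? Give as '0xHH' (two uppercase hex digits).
After byte 1 (0x14): reg=0x9F
After byte 2 (0x92): reg=0x23
After byte 3 (0x8A): reg=0x56
After byte 4 (0x73): reg=0xFB

Answer: 0xFB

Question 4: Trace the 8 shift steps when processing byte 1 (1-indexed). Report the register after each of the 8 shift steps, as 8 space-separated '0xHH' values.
Register before byte 1: 0xFF
After XOR with byte 0x14: 0xEB

Answer: 0xD1 0xA5 0x4D 0x9A 0x33 0x66 0xCC 0x9F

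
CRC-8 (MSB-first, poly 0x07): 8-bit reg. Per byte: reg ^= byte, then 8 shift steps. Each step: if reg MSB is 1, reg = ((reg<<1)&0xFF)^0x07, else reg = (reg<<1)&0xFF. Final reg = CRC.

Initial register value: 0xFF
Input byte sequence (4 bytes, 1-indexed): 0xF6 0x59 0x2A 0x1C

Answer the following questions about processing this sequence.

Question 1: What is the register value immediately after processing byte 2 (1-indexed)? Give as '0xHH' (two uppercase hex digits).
Answer: 0x35

Derivation:
After byte 1 (0xF6): reg=0x3F
After byte 2 (0x59): reg=0x35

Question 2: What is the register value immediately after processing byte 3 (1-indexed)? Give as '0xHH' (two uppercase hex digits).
After byte 1 (0xF6): reg=0x3F
After byte 2 (0x59): reg=0x35
After byte 3 (0x2A): reg=0x5D

Answer: 0x5D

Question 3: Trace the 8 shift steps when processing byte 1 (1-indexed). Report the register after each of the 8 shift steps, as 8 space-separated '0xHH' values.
Answer: 0x12 0x24 0x48 0x90 0x27 0x4E 0x9C 0x3F

Derivation:
Register before byte 1: 0xFF
After XOR with byte 0xF6: 0x09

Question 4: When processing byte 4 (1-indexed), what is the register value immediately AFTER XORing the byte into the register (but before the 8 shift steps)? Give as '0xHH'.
Answer: 0x41

Derivation:
Register before byte 4: 0x5D
Byte 4: 0x1C
0x5D XOR 0x1C = 0x41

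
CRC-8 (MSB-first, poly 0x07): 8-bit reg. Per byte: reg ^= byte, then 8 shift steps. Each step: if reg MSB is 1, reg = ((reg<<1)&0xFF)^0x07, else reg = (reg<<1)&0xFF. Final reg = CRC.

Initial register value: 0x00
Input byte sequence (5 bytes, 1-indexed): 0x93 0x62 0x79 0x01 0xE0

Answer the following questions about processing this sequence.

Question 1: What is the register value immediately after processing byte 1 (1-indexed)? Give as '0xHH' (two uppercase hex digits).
After byte 1 (0x93): reg=0xF0

Answer: 0xF0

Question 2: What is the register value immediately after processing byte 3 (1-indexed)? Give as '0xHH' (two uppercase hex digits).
Answer: 0xA3

Derivation:
After byte 1 (0x93): reg=0xF0
After byte 2 (0x62): reg=0xF7
After byte 3 (0x79): reg=0xA3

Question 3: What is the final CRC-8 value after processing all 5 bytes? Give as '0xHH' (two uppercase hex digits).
After byte 1 (0x93): reg=0xF0
After byte 2 (0x62): reg=0xF7
After byte 3 (0x79): reg=0xA3
After byte 4 (0x01): reg=0x67
After byte 5 (0xE0): reg=0x9C

Answer: 0x9C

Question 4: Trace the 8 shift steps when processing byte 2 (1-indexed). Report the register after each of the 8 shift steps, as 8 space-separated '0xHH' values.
Answer: 0x23 0x46 0x8C 0x1F 0x3E 0x7C 0xF8 0xF7

Derivation:
After byte 1 (0x93): reg=0xF0
Register before byte 2: 0xF0
After XOR with byte 0x62: 0x92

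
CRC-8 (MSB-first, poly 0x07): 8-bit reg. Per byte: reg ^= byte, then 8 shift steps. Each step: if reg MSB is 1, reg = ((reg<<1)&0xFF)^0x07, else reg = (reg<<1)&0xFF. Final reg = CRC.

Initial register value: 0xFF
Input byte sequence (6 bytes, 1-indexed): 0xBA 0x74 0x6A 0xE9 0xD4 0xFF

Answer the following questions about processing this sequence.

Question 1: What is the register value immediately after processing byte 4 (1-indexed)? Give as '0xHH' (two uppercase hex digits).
After byte 1 (0xBA): reg=0xDC
After byte 2 (0x74): reg=0x51
After byte 3 (0x6A): reg=0xA1
After byte 4 (0xE9): reg=0xFF

Answer: 0xFF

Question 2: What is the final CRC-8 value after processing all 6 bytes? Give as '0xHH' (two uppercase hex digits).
Answer: 0xCA

Derivation:
After byte 1 (0xBA): reg=0xDC
After byte 2 (0x74): reg=0x51
After byte 3 (0x6A): reg=0xA1
After byte 4 (0xE9): reg=0xFF
After byte 5 (0xD4): reg=0xD1
After byte 6 (0xFF): reg=0xCA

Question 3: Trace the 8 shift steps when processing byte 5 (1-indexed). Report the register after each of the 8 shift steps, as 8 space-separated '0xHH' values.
After byte 1 (0xBA): reg=0xDC
After byte 2 (0x74): reg=0x51
After byte 3 (0x6A): reg=0xA1
After byte 4 (0xE9): reg=0xFF
Register before byte 5: 0xFF
After XOR with byte 0xD4: 0x2B

Answer: 0x56 0xAC 0x5F 0xBE 0x7B 0xF6 0xEB 0xD1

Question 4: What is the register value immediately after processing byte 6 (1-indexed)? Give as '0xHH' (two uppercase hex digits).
Answer: 0xCA

Derivation:
After byte 1 (0xBA): reg=0xDC
After byte 2 (0x74): reg=0x51
After byte 3 (0x6A): reg=0xA1
After byte 4 (0xE9): reg=0xFF
After byte 5 (0xD4): reg=0xD1
After byte 6 (0xFF): reg=0xCA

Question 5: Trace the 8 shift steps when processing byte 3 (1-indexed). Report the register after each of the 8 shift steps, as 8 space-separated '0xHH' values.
After byte 1 (0xBA): reg=0xDC
After byte 2 (0x74): reg=0x51
Register before byte 3: 0x51
After XOR with byte 0x6A: 0x3B

Answer: 0x76 0xEC 0xDF 0xB9 0x75 0xEA 0xD3 0xA1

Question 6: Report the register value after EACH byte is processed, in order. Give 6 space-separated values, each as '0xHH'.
0xDC 0x51 0xA1 0xFF 0xD1 0xCA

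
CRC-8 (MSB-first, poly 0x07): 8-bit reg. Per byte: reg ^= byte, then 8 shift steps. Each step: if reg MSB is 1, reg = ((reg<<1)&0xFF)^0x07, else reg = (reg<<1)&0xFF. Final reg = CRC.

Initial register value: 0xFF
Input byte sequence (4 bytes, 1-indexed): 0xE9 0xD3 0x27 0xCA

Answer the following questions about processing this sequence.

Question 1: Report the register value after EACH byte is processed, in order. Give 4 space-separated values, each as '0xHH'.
0x62 0x1E 0xAF 0x3C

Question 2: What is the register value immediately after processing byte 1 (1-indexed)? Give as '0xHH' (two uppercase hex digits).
After byte 1 (0xE9): reg=0x62

Answer: 0x62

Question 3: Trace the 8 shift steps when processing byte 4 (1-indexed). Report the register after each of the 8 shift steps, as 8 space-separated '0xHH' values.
After byte 1 (0xE9): reg=0x62
After byte 2 (0xD3): reg=0x1E
After byte 3 (0x27): reg=0xAF
Register before byte 4: 0xAF
After XOR with byte 0xCA: 0x65

Answer: 0xCA 0x93 0x21 0x42 0x84 0x0F 0x1E 0x3C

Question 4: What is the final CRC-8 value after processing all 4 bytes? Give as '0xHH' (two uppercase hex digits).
After byte 1 (0xE9): reg=0x62
After byte 2 (0xD3): reg=0x1E
After byte 3 (0x27): reg=0xAF
After byte 4 (0xCA): reg=0x3C

Answer: 0x3C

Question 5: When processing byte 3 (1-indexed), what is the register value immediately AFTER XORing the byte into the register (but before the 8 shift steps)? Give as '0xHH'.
Answer: 0x39

Derivation:
Register before byte 3: 0x1E
Byte 3: 0x27
0x1E XOR 0x27 = 0x39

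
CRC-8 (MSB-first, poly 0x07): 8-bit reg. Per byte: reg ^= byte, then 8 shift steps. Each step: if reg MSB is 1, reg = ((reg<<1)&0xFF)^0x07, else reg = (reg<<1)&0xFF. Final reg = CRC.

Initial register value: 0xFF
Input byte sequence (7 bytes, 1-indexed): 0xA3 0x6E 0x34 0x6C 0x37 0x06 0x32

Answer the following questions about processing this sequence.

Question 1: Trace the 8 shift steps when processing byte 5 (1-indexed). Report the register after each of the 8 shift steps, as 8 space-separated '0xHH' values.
After byte 1 (0xA3): reg=0x93
After byte 2 (0x6E): reg=0xFD
After byte 3 (0x34): reg=0x71
After byte 4 (0x6C): reg=0x53
Register before byte 5: 0x53
After XOR with byte 0x37: 0x64

Answer: 0xC8 0x97 0x29 0x52 0xA4 0x4F 0x9E 0x3B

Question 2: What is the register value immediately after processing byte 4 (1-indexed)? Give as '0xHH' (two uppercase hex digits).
Answer: 0x53

Derivation:
After byte 1 (0xA3): reg=0x93
After byte 2 (0x6E): reg=0xFD
After byte 3 (0x34): reg=0x71
After byte 4 (0x6C): reg=0x53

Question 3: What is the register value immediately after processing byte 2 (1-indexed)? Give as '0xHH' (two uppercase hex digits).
After byte 1 (0xA3): reg=0x93
After byte 2 (0x6E): reg=0xFD

Answer: 0xFD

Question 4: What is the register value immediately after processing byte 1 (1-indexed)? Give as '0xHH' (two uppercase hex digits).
Answer: 0x93

Derivation:
After byte 1 (0xA3): reg=0x93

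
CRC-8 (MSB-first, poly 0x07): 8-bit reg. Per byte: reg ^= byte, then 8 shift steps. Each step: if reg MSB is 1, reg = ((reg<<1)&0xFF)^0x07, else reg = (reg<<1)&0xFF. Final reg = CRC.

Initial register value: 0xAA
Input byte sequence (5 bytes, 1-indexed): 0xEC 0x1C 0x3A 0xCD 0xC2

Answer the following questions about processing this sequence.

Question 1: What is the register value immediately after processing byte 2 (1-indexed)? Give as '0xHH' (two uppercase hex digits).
Answer: 0x71

Derivation:
After byte 1 (0xEC): reg=0xD5
After byte 2 (0x1C): reg=0x71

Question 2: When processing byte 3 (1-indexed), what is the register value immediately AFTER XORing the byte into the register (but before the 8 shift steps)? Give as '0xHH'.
Answer: 0x4B

Derivation:
Register before byte 3: 0x71
Byte 3: 0x3A
0x71 XOR 0x3A = 0x4B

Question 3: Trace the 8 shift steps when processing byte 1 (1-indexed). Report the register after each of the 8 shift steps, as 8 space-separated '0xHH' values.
Register before byte 1: 0xAA
After XOR with byte 0xEC: 0x46

Answer: 0x8C 0x1F 0x3E 0x7C 0xF8 0xF7 0xE9 0xD5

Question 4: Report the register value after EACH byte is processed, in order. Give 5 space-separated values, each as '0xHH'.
0xD5 0x71 0xF6 0xA1 0x2E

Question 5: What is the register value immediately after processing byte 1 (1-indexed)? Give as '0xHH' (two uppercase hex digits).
Answer: 0xD5

Derivation:
After byte 1 (0xEC): reg=0xD5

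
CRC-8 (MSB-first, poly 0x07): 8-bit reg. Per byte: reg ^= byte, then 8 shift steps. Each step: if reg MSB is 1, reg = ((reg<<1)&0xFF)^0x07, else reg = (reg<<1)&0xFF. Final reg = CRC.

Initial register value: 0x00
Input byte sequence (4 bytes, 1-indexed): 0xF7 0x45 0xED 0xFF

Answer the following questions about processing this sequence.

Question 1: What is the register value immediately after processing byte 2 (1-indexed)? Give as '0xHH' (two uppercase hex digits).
Answer: 0xA3

Derivation:
After byte 1 (0xF7): reg=0xCB
After byte 2 (0x45): reg=0xA3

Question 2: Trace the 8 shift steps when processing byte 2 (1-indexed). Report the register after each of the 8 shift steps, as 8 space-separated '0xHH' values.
After byte 1 (0xF7): reg=0xCB
Register before byte 2: 0xCB
After XOR with byte 0x45: 0x8E

Answer: 0x1B 0x36 0x6C 0xD8 0xB7 0x69 0xD2 0xA3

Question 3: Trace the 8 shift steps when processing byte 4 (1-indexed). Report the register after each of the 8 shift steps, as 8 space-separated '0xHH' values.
Answer: 0x24 0x48 0x90 0x27 0x4E 0x9C 0x3F 0x7E

Derivation:
After byte 1 (0xF7): reg=0xCB
After byte 2 (0x45): reg=0xA3
After byte 3 (0xED): reg=0xED
Register before byte 4: 0xED
After XOR with byte 0xFF: 0x12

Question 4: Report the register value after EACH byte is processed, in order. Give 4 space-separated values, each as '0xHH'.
0xCB 0xA3 0xED 0x7E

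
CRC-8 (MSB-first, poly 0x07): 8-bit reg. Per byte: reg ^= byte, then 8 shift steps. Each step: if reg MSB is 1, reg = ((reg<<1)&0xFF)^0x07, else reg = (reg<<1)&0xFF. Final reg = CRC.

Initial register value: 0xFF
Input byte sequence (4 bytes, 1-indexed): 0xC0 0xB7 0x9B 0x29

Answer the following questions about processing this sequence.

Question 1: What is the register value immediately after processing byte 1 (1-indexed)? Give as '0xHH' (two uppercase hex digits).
Answer: 0xBD

Derivation:
After byte 1 (0xC0): reg=0xBD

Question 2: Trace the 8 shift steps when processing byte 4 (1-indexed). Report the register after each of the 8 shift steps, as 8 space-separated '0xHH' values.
Answer: 0xC6 0x8B 0x11 0x22 0x44 0x88 0x17 0x2E

Derivation:
After byte 1 (0xC0): reg=0xBD
After byte 2 (0xB7): reg=0x36
After byte 3 (0x9B): reg=0x4A
Register before byte 4: 0x4A
After XOR with byte 0x29: 0x63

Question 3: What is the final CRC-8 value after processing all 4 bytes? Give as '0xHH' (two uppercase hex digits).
After byte 1 (0xC0): reg=0xBD
After byte 2 (0xB7): reg=0x36
After byte 3 (0x9B): reg=0x4A
After byte 4 (0x29): reg=0x2E

Answer: 0x2E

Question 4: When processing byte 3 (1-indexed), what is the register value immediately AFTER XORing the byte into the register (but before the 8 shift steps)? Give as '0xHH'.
Register before byte 3: 0x36
Byte 3: 0x9B
0x36 XOR 0x9B = 0xAD

Answer: 0xAD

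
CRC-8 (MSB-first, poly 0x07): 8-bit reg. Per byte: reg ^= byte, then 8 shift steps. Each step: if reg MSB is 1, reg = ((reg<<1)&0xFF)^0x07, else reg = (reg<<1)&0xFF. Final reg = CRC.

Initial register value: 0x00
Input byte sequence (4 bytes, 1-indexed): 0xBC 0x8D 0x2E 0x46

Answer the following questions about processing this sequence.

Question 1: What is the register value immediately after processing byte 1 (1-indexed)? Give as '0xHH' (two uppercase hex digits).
Answer: 0x3D

Derivation:
After byte 1 (0xBC): reg=0x3D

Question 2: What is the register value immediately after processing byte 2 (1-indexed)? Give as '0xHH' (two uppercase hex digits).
Answer: 0x19

Derivation:
After byte 1 (0xBC): reg=0x3D
After byte 2 (0x8D): reg=0x19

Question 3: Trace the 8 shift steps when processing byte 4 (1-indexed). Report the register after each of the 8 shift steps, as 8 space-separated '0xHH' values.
After byte 1 (0xBC): reg=0x3D
After byte 2 (0x8D): reg=0x19
After byte 3 (0x2E): reg=0x85
Register before byte 4: 0x85
After XOR with byte 0x46: 0xC3

Answer: 0x81 0x05 0x0A 0x14 0x28 0x50 0xA0 0x47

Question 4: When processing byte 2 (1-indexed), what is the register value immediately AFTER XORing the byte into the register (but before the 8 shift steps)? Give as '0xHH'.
Register before byte 2: 0x3D
Byte 2: 0x8D
0x3D XOR 0x8D = 0xB0

Answer: 0xB0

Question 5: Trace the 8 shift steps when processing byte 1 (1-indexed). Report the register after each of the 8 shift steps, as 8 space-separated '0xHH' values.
Register before byte 1: 0x00
After XOR with byte 0xBC: 0xBC

Answer: 0x7F 0xFE 0xFB 0xF1 0xE5 0xCD 0x9D 0x3D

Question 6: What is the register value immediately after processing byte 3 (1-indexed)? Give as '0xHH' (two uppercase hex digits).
Answer: 0x85

Derivation:
After byte 1 (0xBC): reg=0x3D
After byte 2 (0x8D): reg=0x19
After byte 3 (0x2E): reg=0x85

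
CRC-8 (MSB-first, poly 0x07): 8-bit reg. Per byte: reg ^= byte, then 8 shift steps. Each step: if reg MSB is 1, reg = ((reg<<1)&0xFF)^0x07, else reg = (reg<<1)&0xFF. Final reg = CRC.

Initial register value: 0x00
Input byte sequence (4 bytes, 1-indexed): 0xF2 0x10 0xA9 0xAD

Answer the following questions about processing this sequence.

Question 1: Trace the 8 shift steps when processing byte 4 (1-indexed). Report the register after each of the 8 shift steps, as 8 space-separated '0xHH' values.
Answer: 0x2C 0x58 0xB0 0x67 0xCE 0x9B 0x31 0x62

Derivation:
After byte 1 (0xF2): reg=0xD0
After byte 2 (0x10): reg=0x4E
After byte 3 (0xA9): reg=0xBB
Register before byte 4: 0xBB
After XOR with byte 0xAD: 0x16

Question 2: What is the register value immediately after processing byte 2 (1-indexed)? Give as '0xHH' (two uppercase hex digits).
Answer: 0x4E

Derivation:
After byte 1 (0xF2): reg=0xD0
After byte 2 (0x10): reg=0x4E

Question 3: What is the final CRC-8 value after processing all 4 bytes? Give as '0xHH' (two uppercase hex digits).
Answer: 0x62

Derivation:
After byte 1 (0xF2): reg=0xD0
After byte 2 (0x10): reg=0x4E
After byte 3 (0xA9): reg=0xBB
After byte 4 (0xAD): reg=0x62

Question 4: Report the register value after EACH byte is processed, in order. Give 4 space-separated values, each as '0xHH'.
0xD0 0x4E 0xBB 0x62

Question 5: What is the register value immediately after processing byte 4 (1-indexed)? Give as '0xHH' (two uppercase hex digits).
Answer: 0x62

Derivation:
After byte 1 (0xF2): reg=0xD0
After byte 2 (0x10): reg=0x4E
After byte 3 (0xA9): reg=0xBB
After byte 4 (0xAD): reg=0x62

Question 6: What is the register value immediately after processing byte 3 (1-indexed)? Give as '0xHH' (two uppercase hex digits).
After byte 1 (0xF2): reg=0xD0
After byte 2 (0x10): reg=0x4E
After byte 3 (0xA9): reg=0xBB

Answer: 0xBB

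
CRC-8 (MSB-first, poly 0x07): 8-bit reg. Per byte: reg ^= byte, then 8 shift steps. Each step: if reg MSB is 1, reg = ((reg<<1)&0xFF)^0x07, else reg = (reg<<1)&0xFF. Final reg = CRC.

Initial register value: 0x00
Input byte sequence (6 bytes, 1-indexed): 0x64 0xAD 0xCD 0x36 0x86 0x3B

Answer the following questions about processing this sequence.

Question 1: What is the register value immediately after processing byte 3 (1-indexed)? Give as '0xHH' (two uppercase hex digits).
After byte 1 (0x64): reg=0x3B
After byte 2 (0xAD): reg=0xEB
After byte 3 (0xCD): reg=0xF2

Answer: 0xF2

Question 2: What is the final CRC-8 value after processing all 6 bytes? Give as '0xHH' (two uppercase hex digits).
Answer: 0x4F

Derivation:
After byte 1 (0x64): reg=0x3B
After byte 2 (0xAD): reg=0xEB
After byte 3 (0xCD): reg=0xF2
After byte 4 (0x36): reg=0x52
After byte 5 (0x86): reg=0x22
After byte 6 (0x3B): reg=0x4F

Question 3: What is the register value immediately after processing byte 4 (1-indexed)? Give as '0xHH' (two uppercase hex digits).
Answer: 0x52

Derivation:
After byte 1 (0x64): reg=0x3B
After byte 2 (0xAD): reg=0xEB
After byte 3 (0xCD): reg=0xF2
After byte 4 (0x36): reg=0x52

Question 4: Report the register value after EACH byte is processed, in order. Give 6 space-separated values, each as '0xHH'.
0x3B 0xEB 0xF2 0x52 0x22 0x4F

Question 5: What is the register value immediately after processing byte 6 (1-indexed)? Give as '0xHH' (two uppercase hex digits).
After byte 1 (0x64): reg=0x3B
After byte 2 (0xAD): reg=0xEB
After byte 3 (0xCD): reg=0xF2
After byte 4 (0x36): reg=0x52
After byte 5 (0x86): reg=0x22
After byte 6 (0x3B): reg=0x4F

Answer: 0x4F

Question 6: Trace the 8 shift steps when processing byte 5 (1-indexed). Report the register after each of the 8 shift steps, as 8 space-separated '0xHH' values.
Answer: 0xAF 0x59 0xB2 0x63 0xC6 0x8B 0x11 0x22

Derivation:
After byte 1 (0x64): reg=0x3B
After byte 2 (0xAD): reg=0xEB
After byte 3 (0xCD): reg=0xF2
After byte 4 (0x36): reg=0x52
Register before byte 5: 0x52
After XOR with byte 0x86: 0xD4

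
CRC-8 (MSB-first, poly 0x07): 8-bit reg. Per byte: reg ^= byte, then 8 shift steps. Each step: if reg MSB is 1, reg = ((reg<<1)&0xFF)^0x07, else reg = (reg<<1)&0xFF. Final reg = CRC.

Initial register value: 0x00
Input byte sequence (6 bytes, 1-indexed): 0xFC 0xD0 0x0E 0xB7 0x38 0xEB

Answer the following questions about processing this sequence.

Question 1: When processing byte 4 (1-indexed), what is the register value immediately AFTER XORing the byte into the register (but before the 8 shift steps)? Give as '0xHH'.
Register before byte 4: 0x06
Byte 4: 0xB7
0x06 XOR 0xB7 = 0xB1

Answer: 0xB1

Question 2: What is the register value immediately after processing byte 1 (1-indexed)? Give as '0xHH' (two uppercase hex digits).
Answer: 0xFA

Derivation:
After byte 1 (0xFC): reg=0xFA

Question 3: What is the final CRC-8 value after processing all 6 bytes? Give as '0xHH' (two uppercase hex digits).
After byte 1 (0xFC): reg=0xFA
After byte 2 (0xD0): reg=0xD6
After byte 3 (0x0E): reg=0x06
After byte 4 (0xB7): reg=0x1E
After byte 5 (0x38): reg=0xF2
After byte 6 (0xEB): reg=0x4F

Answer: 0x4F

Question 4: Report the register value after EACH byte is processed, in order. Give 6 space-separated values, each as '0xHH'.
0xFA 0xD6 0x06 0x1E 0xF2 0x4F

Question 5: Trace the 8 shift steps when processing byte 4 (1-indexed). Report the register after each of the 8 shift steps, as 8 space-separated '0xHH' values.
After byte 1 (0xFC): reg=0xFA
After byte 2 (0xD0): reg=0xD6
After byte 3 (0x0E): reg=0x06
Register before byte 4: 0x06
After XOR with byte 0xB7: 0xB1

Answer: 0x65 0xCA 0x93 0x21 0x42 0x84 0x0F 0x1E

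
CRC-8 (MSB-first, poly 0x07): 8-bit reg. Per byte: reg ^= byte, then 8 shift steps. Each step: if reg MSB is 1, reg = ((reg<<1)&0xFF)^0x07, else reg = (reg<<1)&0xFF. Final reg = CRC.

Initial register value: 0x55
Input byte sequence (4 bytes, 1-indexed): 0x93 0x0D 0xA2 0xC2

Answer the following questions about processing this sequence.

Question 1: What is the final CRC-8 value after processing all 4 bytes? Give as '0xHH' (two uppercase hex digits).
Answer: 0x3D

Derivation:
After byte 1 (0x93): reg=0x5C
After byte 2 (0x0D): reg=0xB0
After byte 3 (0xA2): reg=0x7E
After byte 4 (0xC2): reg=0x3D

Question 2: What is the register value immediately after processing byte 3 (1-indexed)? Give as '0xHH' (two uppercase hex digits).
Answer: 0x7E

Derivation:
After byte 1 (0x93): reg=0x5C
After byte 2 (0x0D): reg=0xB0
After byte 3 (0xA2): reg=0x7E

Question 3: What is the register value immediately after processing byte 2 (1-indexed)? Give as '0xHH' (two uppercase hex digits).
Answer: 0xB0

Derivation:
After byte 1 (0x93): reg=0x5C
After byte 2 (0x0D): reg=0xB0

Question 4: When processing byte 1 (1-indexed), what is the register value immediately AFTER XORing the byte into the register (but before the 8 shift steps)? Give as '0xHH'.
Register before byte 1: 0x55
Byte 1: 0x93
0x55 XOR 0x93 = 0xC6

Answer: 0xC6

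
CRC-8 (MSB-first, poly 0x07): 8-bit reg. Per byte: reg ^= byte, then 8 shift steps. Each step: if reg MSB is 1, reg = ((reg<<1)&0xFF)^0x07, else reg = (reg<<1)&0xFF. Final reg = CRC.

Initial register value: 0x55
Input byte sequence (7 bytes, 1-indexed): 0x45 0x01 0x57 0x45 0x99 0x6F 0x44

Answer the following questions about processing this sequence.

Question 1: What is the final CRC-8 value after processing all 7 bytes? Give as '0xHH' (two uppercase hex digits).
Answer: 0x82

Derivation:
After byte 1 (0x45): reg=0x70
After byte 2 (0x01): reg=0x50
After byte 3 (0x57): reg=0x15
After byte 4 (0x45): reg=0xB7
After byte 5 (0x99): reg=0xCA
After byte 6 (0x6F): reg=0x72
After byte 7 (0x44): reg=0x82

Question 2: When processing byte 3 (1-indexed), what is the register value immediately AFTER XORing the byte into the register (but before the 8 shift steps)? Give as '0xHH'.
Register before byte 3: 0x50
Byte 3: 0x57
0x50 XOR 0x57 = 0x07

Answer: 0x07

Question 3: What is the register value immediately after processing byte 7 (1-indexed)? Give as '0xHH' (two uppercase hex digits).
Answer: 0x82

Derivation:
After byte 1 (0x45): reg=0x70
After byte 2 (0x01): reg=0x50
After byte 3 (0x57): reg=0x15
After byte 4 (0x45): reg=0xB7
After byte 5 (0x99): reg=0xCA
After byte 6 (0x6F): reg=0x72
After byte 7 (0x44): reg=0x82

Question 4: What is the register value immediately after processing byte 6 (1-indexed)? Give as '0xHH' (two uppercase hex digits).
Answer: 0x72

Derivation:
After byte 1 (0x45): reg=0x70
After byte 2 (0x01): reg=0x50
After byte 3 (0x57): reg=0x15
After byte 4 (0x45): reg=0xB7
After byte 5 (0x99): reg=0xCA
After byte 6 (0x6F): reg=0x72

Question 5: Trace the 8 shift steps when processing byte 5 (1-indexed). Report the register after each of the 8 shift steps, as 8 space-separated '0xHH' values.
Answer: 0x5C 0xB8 0x77 0xEE 0xDB 0xB1 0x65 0xCA

Derivation:
After byte 1 (0x45): reg=0x70
After byte 2 (0x01): reg=0x50
After byte 3 (0x57): reg=0x15
After byte 4 (0x45): reg=0xB7
Register before byte 5: 0xB7
After XOR with byte 0x99: 0x2E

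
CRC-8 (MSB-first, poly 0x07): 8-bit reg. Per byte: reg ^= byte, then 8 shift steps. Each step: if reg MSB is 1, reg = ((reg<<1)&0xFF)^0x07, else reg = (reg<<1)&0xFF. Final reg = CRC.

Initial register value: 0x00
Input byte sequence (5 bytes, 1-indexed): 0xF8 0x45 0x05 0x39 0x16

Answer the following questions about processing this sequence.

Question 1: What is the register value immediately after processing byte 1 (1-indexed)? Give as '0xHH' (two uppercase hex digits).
Answer: 0xE6

Derivation:
After byte 1 (0xF8): reg=0xE6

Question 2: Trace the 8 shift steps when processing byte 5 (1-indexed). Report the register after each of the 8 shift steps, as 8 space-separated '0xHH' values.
After byte 1 (0xF8): reg=0xE6
After byte 2 (0x45): reg=0x60
After byte 3 (0x05): reg=0x3C
After byte 4 (0x39): reg=0x1B
Register before byte 5: 0x1B
After XOR with byte 0x16: 0x0D

Answer: 0x1A 0x34 0x68 0xD0 0xA7 0x49 0x92 0x23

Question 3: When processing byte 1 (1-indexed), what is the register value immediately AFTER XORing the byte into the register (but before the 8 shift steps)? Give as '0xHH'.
Answer: 0xF8

Derivation:
Register before byte 1: 0x00
Byte 1: 0xF8
0x00 XOR 0xF8 = 0xF8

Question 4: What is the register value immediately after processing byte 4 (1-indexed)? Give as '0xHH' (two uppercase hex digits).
Answer: 0x1B

Derivation:
After byte 1 (0xF8): reg=0xE6
After byte 2 (0x45): reg=0x60
After byte 3 (0x05): reg=0x3C
After byte 4 (0x39): reg=0x1B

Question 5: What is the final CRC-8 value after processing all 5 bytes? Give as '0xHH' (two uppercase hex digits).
After byte 1 (0xF8): reg=0xE6
After byte 2 (0x45): reg=0x60
After byte 3 (0x05): reg=0x3C
After byte 4 (0x39): reg=0x1B
After byte 5 (0x16): reg=0x23

Answer: 0x23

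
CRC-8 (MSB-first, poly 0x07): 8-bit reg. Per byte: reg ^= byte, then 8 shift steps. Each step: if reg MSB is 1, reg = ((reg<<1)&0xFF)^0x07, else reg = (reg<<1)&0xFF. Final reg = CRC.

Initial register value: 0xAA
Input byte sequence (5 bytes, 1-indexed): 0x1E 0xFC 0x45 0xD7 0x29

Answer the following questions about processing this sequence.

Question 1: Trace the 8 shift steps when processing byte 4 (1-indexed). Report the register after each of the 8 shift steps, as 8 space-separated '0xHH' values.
Answer: 0x43 0x86 0x0B 0x16 0x2C 0x58 0xB0 0x67

Derivation:
After byte 1 (0x1E): reg=0x05
After byte 2 (0xFC): reg=0xE1
After byte 3 (0x45): reg=0x75
Register before byte 4: 0x75
After XOR with byte 0xD7: 0xA2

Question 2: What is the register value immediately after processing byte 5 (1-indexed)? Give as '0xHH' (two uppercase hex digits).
After byte 1 (0x1E): reg=0x05
After byte 2 (0xFC): reg=0xE1
After byte 3 (0x45): reg=0x75
After byte 4 (0xD7): reg=0x67
After byte 5 (0x29): reg=0xED

Answer: 0xED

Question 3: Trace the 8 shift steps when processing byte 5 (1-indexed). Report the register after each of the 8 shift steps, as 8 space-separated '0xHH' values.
After byte 1 (0x1E): reg=0x05
After byte 2 (0xFC): reg=0xE1
After byte 3 (0x45): reg=0x75
After byte 4 (0xD7): reg=0x67
Register before byte 5: 0x67
After XOR with byte 0x29: 0x4E

Answer: 0x9C 0x3F 0x7E 0xFC 0xFF 0xF9 0xF5 0xED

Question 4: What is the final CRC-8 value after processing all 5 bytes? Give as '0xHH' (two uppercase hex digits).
After byte 1 (0x1E): reg=0x05
After byte 2 (0xFC): reg=0xE1
After byte 3 (0x45): reg=0x75
After byte 4 (0xD7): reg=0x67
After byte 5 (0x29): reg=0xED

Answer: 0xED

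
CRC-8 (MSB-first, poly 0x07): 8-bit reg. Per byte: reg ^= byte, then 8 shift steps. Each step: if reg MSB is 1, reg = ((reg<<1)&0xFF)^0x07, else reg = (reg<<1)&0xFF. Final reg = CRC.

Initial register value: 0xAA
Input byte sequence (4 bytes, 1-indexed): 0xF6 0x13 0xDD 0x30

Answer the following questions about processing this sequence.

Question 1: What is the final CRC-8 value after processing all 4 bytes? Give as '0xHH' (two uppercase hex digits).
After byte 1 (0xF6): reg=0x93
After byte 2 (0x13): reg=0x89
After byte 3 (0xDD): reg=0xAB
After byte 4 (0x30): reg=0xC8

Answer: 0xC8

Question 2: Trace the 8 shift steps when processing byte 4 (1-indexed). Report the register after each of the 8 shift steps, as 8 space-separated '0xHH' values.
Answer: 0x31 0x62 0xC4 0x8F 0x19 0x32 0x64 0xC8

Derivation:
After byte 1 (0xF6): reg=0x93
After byte 2 (0x13): reg=0x89
After byte 3 (0xDD): reg=0xAB
Register before byte 4: 0xAB
After XOR with byte 0x30: 0x9B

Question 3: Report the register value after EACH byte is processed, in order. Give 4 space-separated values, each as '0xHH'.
0x93 0x89 0xAB 0xC8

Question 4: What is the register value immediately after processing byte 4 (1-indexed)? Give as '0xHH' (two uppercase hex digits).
After byte 1 (0xF6): reg=0x93
After byte 2 (0x13): reg=0x89
After byte 3 (0xDD): reg=0xAB
After byte 4 (0x30): reg=0xC8

Answer: 0xC8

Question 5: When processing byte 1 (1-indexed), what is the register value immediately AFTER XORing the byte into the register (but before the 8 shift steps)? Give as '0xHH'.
Answer: 0x5C

Derivation:
Register before byte 1: 0xAA
Byte 1: 0xF6
0xAA XOR 0xF6 = 0x5C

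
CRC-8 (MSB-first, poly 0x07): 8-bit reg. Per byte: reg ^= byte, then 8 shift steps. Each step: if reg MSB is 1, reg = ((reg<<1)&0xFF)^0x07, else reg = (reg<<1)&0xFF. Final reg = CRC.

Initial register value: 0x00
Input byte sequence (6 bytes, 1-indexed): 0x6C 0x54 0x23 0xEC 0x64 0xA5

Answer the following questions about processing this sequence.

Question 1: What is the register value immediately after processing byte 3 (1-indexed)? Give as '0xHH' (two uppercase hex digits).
After byte 1 (0x6C): reg=0x03
After byte 2 (0x54): reg=0xA2
After byte 3 (0x23): reg=0x8E

Answer: 0x8E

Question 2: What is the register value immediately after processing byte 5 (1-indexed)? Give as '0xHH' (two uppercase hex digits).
After byte 1 (0x6C): reg=0x03
After byte 2 (0x54): reg=0xA2
After byte 3 (0x23): reg=0x8E
After byte 4 (0xEC): reg=0x29
After byte 5 (0x64): reg=0xE4

Answer: 0xE4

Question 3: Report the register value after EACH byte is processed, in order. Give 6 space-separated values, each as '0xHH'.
0x03 0xA2 0x8E 0x29 0xE4 0xC0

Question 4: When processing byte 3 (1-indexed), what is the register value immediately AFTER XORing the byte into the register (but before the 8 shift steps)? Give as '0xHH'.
Answer: 0x81

Derivation:
Register before byte 3: 0xA2
Byte 3: 0x23
0xA2 XOR 0x23 = 0x81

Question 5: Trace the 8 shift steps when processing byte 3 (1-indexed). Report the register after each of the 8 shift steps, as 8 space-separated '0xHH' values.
Answer: 0x05 0x0A 0x14 0x28 0x50 0xA0 0x47 0x8E

Derivation:
After byte 1 (0x6C): reg=0x03
After byte 2 (0x54): reg=0xA2
Register before byte 3: 0xA2
After XOR with byte 0x23: 0x81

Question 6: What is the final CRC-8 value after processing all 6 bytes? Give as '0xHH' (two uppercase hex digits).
Answer: 0xC0

Derivation:
After byte 1 (0x6C): reg=0x03
After byte 2 (0x54): reg=0xA2
After byte 3 (0x23): reg=0x8E
After byte 4 (0xEC): reg=0x29
After byte 5 (0x64): reg=0xE4
After byte 6 (0xA5): reg=0xC0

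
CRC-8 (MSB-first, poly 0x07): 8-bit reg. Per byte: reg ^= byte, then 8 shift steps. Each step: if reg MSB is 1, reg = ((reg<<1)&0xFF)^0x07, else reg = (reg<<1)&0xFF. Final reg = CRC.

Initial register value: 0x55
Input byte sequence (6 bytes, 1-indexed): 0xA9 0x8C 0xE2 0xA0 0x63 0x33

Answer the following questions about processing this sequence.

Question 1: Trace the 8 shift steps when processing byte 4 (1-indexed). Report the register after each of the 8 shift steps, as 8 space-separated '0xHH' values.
After byte 1 (0xA9): reg=0xFA
After byte 2 (0x8C): reg=0x45
After byte 3 (0xE2): reg=0x7C
Register before byte 4: 0x7C
After XOR with byte 0xA0: 0xDC

Answer: 0xBF 0x79 0xF2 0xE3 0xC1 0x85 0x0D 0x1A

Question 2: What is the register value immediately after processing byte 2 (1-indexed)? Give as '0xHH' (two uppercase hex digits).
After byte 1 (0xA9): reg=0xFA
After byte 2 (0x8C): reg=0x45

Answer: 0x45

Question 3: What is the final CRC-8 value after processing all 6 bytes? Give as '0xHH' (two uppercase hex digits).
Answer: 0x86

Derivation:
After byte 1 (0xA9): reg=0xFA
After byte 2 (0x8C): reg=0x45
After byte 3 (0xE2): reg=0x7C
After byte 4 (0xA0): reg=0x1A
After byte 5 (0x63): reg=0x68
After byte 6 (0x33): reg=0x86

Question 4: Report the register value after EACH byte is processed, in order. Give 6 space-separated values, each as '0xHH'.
0xFA 0x45 0x7C 0x1A 0x68 0x86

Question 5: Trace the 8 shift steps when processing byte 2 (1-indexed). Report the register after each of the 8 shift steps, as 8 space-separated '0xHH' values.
Answer: 0xEC 0xDF 0xB9 0x75 0xEA 0xD3 0xA1 0x45

Derivation:
After byte 1 (0xA9): reg=0xFA
Register before byte 2: 0xFA
After XOR with byte 0x8C: 0x76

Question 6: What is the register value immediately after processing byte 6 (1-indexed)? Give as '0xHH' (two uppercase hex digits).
After byte 1 (0xA9): reg=0xFA
After byte 2 (0x8C): reg=0x45
After byte 3 (0xE2): reg=0x7C
After byte 4 (0xA0): reg=0x1A
After byte 5 (0x63): reg=0x68
After byte 6 (0x33): reg=0x86

Answer: 0x86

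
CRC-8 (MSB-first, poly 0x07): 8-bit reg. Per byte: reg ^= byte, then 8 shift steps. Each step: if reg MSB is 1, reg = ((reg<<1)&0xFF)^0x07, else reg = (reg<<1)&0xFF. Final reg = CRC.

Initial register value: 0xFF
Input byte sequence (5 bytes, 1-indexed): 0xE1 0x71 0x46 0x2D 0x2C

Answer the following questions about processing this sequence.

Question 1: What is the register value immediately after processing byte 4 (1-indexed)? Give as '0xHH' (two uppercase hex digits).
After byte 1 (0xE1): reg=0x5A
After byte 2 (0x71): reg=0xD1
After byte 3 (0x46): reg=0xEC
After byte 4 (0x2D): reg=0x49

Answer: 0x49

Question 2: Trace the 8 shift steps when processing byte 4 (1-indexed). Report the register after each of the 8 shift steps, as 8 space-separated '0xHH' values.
Answer: 0x85 0x0D 0x1A 0x34 0x68 0xD0 0xA7 0x49

Derivation:
After byte 1 (0xE1): reg=0x5A
After byte 2 (0x71): reg=0xD1
After byte 3 (0x46): reg=0xEC
Register before byte 4: 0xEC
After XOR with byte 0x2D: 0xC1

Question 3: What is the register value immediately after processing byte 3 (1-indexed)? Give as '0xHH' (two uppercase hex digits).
Answer: 0xEC

Derivation:
After byte 1 (0xE1): reg=0x5A
After byte 2 (0x71): reg=0xD1
After byte 3 (0x46): reg=0xEC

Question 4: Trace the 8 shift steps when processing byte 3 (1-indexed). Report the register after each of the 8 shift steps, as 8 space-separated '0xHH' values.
After byte 1 (0xE1): reg=0x5A
After byte 2 (0x71): reg=0xD1
Register before byte 3: 0xD1
After XOR with byte 0x46: 0x97

Answer: 0x29 0x52 0xA4 0x4F 0x9E 0x3B 0x76 0xEC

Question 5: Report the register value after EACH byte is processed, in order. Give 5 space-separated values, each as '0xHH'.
0x5A 0xD1 0xEC 0x49 0x3C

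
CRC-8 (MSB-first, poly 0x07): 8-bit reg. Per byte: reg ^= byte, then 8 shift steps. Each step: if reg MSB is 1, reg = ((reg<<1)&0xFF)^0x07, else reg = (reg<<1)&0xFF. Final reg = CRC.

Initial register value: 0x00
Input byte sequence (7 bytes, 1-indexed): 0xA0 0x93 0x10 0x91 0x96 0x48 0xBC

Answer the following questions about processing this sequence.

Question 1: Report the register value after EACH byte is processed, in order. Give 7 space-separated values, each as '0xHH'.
0x69 0xE8 0xE6 0x42 0x22 0x11 0x4A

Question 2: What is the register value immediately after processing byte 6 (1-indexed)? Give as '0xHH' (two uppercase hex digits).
After byte 1 (0xA0): reg=0x69
After byte 2 (0x93): reg=0xE8
After byte 3 (0x10): reg=0xE6
After byte 4 (0x91): reg=0x42
After byte 5 (0x96): reg=0x22
After byte 6 (0x48): reg=0x11

Answer: 0x11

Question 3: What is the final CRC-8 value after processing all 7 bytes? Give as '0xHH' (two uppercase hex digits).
After byte 1 (0xA0): reg=0x69
After byte 2 (0x93): reg=0xE8
After byte 3 (0x10): reg=0xE6
After byte 4 (0x91): reg=0x42
After byte 5 (0x96): reg=0x22
After byte 6 (0x48): reg=0x11
After byte 7 (0xBC): reg=0x4A

Answer: 0x4A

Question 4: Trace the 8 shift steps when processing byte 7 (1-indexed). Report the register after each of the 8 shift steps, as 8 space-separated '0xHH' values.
After byte 1 (0xA0): reg=0x69
After byte 2 (0x93): reg=0xE8
After byte 3 (0x10): reg=0xE6
After byte 4 (0x91): reg=0x42
After byte 5 (0x96): reg=0x22
After byte 6 (0x48): reg=0x11
Register before byte 7: 0x11
After XOR with byte 0xBC: 0xAD

Answer: 0x5D 0xBA 0x73 0xE6 0xCB 0x91 0x25 0x4A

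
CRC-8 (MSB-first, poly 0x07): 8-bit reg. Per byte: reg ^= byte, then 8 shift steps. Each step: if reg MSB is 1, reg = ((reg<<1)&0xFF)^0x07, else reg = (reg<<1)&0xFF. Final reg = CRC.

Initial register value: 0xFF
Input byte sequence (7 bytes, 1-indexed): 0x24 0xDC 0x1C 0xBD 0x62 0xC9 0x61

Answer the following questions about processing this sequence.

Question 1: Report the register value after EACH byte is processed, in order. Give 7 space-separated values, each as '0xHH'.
0x0F 0x37 0xD1 0x03 0x20 0x91 0xDE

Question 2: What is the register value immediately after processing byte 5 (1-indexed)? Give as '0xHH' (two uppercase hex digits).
After byte 1 (0x24): reg=0x0F
After byte 2 (0xDC): reg=0x37
After byte 3 (0x1C): reg=0xD1
After byte 4 (0xBD): reg=0x03
After byte 5 (0x62): reg=0x20

Answer: 0x20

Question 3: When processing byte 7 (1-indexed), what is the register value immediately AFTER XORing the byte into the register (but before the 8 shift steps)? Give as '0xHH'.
Answer: 0xF0

Derivation:
Register before byte 7: 0x91
Byte 7: 0x61
0x91 XOR 0x61 = 0xF0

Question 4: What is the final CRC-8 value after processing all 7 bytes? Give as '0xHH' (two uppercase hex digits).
After byte 1 (0x24): reg=0x0F
After byte 2 (0xDC): reg=0x37
After byte 3 (0x1C): reg=0xD1
After byte 4 (0xBD): reg=0x03
After byte 5 (0x62): reg=0x20
After byte 6 (0xC9): reg=0x91
After byte 7 (0x61): reg=0xDE

Answer: 0xDE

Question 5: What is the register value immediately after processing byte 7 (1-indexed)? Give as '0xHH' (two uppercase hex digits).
After byte 1 (0x24): reg=0x0F
After byte 2 (0xDC): reg=0x37
After byte 3 (0x1C): reg=0xD1
After byte 4 (0xBD): reg=0x03
After byte 5 (0x62): reg=0x20
After byte 6 (0xC9): reg=0x91
After byte 7 (0x61): reg=0xDE

Answer: 0xDE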